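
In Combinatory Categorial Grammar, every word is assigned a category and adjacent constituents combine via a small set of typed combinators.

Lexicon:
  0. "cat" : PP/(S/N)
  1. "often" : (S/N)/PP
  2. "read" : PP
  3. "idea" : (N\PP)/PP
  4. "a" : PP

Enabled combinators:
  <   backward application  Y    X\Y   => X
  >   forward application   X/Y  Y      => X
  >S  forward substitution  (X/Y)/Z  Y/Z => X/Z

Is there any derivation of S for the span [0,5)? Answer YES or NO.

PP/(S/N) (S/N)/PP PP (N\PP)/PP PP
CKY chart[0,5] = {N}; S ∉ chart

NO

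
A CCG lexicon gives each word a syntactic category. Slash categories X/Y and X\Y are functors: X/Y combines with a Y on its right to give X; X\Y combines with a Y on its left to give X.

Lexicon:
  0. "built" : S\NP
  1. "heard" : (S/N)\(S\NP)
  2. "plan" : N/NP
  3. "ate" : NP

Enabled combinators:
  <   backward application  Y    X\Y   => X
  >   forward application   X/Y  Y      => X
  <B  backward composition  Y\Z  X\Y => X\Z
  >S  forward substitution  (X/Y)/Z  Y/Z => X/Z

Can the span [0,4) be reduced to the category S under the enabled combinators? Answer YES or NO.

[0,4] S   >
  [0,2] S/N   <
    [0,1] "built" : S\NP
    [1,2] "heard" : (S/N)\(S\NP)
  [2,4] N   >
    [2,3] "plan" : N/NP
    [3,4] "ate" : NP

YES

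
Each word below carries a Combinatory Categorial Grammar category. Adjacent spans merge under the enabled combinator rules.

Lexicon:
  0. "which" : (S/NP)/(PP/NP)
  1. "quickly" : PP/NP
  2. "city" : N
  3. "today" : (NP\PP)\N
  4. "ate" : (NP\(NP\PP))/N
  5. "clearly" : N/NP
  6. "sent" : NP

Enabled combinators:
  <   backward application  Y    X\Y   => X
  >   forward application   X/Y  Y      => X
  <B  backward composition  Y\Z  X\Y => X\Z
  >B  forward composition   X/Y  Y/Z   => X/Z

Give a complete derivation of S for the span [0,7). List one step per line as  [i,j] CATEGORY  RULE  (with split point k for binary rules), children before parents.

[0,7] S   >
  [0,2] S/NP   >
    [0,1] "which" : (S/NP)/(PP/NP)
    [1,2] "quickly" : PP/NP
  [2,7] NP   <
    [2,4] NP\PP   <
      [2,3] "city" : N
      [3,4] "today" : (NP\PP)\N
    [4,7] NP\(NP\PP)   >
      [4,5] "ate" : (NP\(NP\PP))/N
      [5,7] N   >
        [5,6] "clearly" : N/NP
        [6,7] "sent" : NP

[0,1] (S/NP)/(PP/NP)  lex  "which"
[1,2] PP/NP  lex  "quickly"
[0,2] S/NP  >  k=1
[2,3] N  lex  "city"
[3,4] (NP\PP)\N  lex  "today"
[2,4] NP\PP  <  k=3
[4,5] (NP\(NP\PP))/N  lex  "ate"
[5,6] N/NP  lex  "clearly"
[6,7] NP  lex  "sent"
[5,7] N  >  k=6
[4,7] NP\(NP\PP)  >  k=5
[2,7] NP  <  k=4
[0,7] S  >  k=2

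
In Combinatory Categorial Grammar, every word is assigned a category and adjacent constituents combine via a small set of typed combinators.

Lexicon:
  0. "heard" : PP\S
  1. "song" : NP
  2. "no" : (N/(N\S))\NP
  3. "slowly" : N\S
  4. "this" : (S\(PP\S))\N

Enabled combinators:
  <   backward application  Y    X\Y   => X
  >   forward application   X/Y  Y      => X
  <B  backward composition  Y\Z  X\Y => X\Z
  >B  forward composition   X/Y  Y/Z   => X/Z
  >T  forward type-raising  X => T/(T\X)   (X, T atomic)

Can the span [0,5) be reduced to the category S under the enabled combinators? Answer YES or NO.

[0,5] S   <
  [0,1] "heard" : PP\S
  [1,5] S\(PP\S)   <
    [1,4] N   >
      [1,3] N/(N\S)   <
        [1,2] "song" : NP
        [2,3] "no" : (N/(N\S))\NP
      [3,4] "slowly" : N\S
    [4,5] "this" : (S\(PP\S))\N

YES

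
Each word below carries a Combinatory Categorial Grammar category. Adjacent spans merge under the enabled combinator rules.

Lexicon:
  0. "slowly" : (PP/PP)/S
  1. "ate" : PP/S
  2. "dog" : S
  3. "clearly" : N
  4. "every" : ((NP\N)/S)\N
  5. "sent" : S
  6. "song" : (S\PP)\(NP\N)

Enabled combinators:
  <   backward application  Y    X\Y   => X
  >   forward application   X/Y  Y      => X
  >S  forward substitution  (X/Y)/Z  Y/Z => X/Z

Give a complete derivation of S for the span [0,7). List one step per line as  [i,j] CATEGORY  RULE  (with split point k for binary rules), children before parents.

[0,7] S   <
  [0,3] PP   >
    [0,2] PP/S   >S
      [0,1] "slowly" : (PP/PP)/S
      [1,2] "ate" : PP/S
    [2,3] "dog" : S
  [3,7] S\PP   <
    [3,6] NP\N   >
      [3,5] (NP\N)/S   <
        [3,4] "clearly" : N
        [4,5] "every" : ((NP\N)/S)\N
      [5,6] "sent" : S
    [6,7] "song" : (S\PP)\(NP\N)

[0,1] (PP/PP)/S  lex  "slowly"
[1,2] PP/S  lex  "ate"
[0,2] PP/S  >S  k=1
[2,3] S  lex  "dog"
[0,3] PP  >  k=2
[3,4] N  lex  "clearly"
[4,5] ((NP\N)/S)\N  lex  "every"
[3,5] (NP\N)/S  <  k=4
[5,6] S  lex  "sent"
[3,6] NP\N  >  k=5
[6,7] (S\PP)\(NP\N)  lex  "song"
[3,7] S\PP  <  k=6
[0,7] S  <  k=3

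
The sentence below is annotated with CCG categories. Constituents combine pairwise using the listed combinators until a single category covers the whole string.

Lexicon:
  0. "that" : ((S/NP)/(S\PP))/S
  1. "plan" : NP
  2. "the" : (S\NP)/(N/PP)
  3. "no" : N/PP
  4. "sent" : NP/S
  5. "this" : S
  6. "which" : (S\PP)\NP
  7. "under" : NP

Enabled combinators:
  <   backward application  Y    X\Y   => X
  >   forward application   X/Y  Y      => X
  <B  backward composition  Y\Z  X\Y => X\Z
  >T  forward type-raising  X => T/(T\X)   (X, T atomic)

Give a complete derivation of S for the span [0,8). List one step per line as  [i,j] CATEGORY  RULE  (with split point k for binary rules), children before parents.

[0,1] ((S/NP)/(S\PP))/S  lex  "that"
[1,2] NP  lex  "plan"
[1,2] S/(S\NP)  >T
[2,3] (S\NP)/(N/PP)  lex  "the"
[3,4] N/PP  lex  "no"
[2,4] S\NP  >  k=3
[1,4] S  >  k=2
[0,4] (S/NP)/(S\PP)  >  k=1
[4,5] NP/S  lex  "sent"
[5,6] S  lex  "this"
[4,6] NP  >  k=5
[6,7] (S\PP)\NP  lex  "which"
[4,7] S\PP  <  k=6
[0,7] S/NP  >  k=4
[7,8] NP  lex  "under"
[0,8] S  >  k=7

[0,8] S   >
  [0,7] S/NP   >
    [0,4] (S/NP)/(S\PP)   >
      [0,1] "that" : ((S/NP)/(S\PP))/S
      [1,4] S   >
        [1,2] S/(S\NP)   >T
          [1,2] "plan" : NP
        [2,4] S\NP   >
          [2,3] "the" : (S\NP)/(N/PP)
          [3,4] "no" : N/PP
    [4,7] S\PP   <
      [4,6] NP   >
        [4,5] "sent" : NP/S
        [5,6] "this" : S
      [6,7] "which" : (S\PP)\NP
  [7,8] "under" : NP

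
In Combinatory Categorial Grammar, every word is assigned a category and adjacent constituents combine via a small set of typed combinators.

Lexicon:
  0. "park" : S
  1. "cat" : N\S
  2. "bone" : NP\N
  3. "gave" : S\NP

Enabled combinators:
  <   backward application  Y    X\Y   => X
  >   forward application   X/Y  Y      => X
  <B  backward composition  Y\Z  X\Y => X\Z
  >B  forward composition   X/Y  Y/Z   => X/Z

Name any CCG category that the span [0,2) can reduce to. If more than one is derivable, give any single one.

[0,4] S   <
  [0,3] NP   <
    [0,2] N   <
      [0,1] "park" : S
      [1,2] "cat" : N\S
    [2,3] "bone" : NP\N
  [3,4] "gave" : S\NP

N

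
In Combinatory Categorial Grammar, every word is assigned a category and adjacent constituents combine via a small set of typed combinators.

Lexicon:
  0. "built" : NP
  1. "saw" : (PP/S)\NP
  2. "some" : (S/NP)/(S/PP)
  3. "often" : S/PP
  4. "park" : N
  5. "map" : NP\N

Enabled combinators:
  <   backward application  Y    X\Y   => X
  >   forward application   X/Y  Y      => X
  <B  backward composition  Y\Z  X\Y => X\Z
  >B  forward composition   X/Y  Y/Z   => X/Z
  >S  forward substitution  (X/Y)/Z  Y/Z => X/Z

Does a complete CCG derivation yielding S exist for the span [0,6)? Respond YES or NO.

NP (PP/S)\NP (S/NP)/(S/PP) S/PP N NP\N
CKY chart[0,6] = {PP}; S ∉ chart

NO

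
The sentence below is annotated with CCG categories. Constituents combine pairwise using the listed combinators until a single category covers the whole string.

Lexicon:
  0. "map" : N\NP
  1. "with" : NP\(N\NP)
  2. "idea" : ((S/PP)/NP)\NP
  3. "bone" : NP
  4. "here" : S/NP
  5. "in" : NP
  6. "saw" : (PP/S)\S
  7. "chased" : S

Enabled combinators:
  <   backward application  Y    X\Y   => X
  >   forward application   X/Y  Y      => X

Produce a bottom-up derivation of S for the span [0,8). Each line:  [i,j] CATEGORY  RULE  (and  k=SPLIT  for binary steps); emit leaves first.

[0,8] S   >
  [0,4] S/PP   >
    [0,3] (S/PP)/NP   <
      [0,2] NP   <
        [0,1] "map" : N\NP
        [1,2] "with" : NP\(N\NP)
      [2,3] "idea" : ((S/PP)/NP)\NP
    [3,4] "bone" : NP
  [4,8] PP   >
    [4,7] PP/S   <
      [4,6] S   >
        [4,5] "here" : S/NP
        [5,6] "in" : NP
      [6,7] "saw" : (PP/S)\S
    [7,8] "chased" : S

[0,1] N\NP  lex  "map"
[1,2] NP\(N\NP)  lex  "with"
[0,2] NP  <  k=1
[2,3] ((S/PP)/NP)\NP  lex  "idea"
[0,3] (S/PP)/NP  <  k=2
[3,4] NP  lex  "bone"
[0,4] S/PP  >  k=3
[4,5] S/NP  lex  "here"
[5,6] NP  lex  "in"
[4,6] S  >  k=5
[6,7] (PP/S)\S  lex  "saw"
[4,7] PP/S  <  k=6
[7,8] S  lex  "chased"
[4,8] PP  >  k=7
[0,8] S  >  k=4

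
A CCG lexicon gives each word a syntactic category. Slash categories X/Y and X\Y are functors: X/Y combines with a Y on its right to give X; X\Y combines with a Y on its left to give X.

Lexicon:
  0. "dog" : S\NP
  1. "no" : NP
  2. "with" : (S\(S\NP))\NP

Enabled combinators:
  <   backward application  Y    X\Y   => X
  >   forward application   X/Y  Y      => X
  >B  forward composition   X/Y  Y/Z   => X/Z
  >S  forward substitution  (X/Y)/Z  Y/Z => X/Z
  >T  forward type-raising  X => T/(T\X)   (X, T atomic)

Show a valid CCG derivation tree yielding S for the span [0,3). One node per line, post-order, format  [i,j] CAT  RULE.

[0,1] S\NP  lex  "dog"
[1,2] NP  lex  "no"
[2,3] (S\(S\NP))\NP  lex  "with"
[1,3] S\(S\NP)  <  k=2
[0,3] S  <  k=1

[0,3] S   <
  [0,1] "dog" : S\NP
  [1,3] S\(S\NP)   <
    [1,2] "no" : NP
    [2,3] "with" : (S\(S\NP))\NP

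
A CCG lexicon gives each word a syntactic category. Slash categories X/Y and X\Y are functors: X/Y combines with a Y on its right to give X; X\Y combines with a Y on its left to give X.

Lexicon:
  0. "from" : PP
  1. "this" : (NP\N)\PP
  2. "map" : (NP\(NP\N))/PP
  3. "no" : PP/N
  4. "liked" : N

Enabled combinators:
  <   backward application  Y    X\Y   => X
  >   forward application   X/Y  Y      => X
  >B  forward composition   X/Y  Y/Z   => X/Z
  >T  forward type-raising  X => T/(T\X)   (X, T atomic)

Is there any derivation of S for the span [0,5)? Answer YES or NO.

NO

PP (NP\N)\PP (NP\(NP\N))/PP PP/N N
CKY chart[0,5] = {N/(N\NP), NP, NP/(NP\NP), PP/(PP\NP), S/(S\NP)}; S ∉ chart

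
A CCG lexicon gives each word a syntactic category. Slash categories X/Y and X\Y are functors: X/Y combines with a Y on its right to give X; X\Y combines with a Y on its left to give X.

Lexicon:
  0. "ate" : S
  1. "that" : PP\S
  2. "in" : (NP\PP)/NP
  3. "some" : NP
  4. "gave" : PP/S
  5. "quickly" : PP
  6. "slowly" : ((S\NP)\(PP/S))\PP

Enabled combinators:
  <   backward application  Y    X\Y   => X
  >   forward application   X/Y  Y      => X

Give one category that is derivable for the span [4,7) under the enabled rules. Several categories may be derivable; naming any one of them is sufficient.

[0,7] S   <
  [0,4] NP   <
    [0,2] PP   <
      [0,1] "ate" : S
      [1,2] "that" : PP\S
    [2,4] NP\PP   >
      [2,3] "in" : (NP\PP)/NP
      [3,4] "some" : NP
  [4,7] S\NP   <
    [4,5] "gave" : PP/S
    [5,7] (S\NP)\(PP/S)   <
      [5,6] "quickly" : PP
      [6,7] "slowly" : ((S\NP)\(PP/S))\PP

S\NP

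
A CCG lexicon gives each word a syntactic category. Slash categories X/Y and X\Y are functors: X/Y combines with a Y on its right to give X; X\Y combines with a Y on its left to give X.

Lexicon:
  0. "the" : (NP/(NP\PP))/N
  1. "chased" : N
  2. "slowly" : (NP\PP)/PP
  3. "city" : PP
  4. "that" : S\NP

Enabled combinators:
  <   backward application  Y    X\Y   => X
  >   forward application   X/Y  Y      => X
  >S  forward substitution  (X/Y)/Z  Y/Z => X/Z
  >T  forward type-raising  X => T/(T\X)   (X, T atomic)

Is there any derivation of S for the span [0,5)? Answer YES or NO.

YES

[0,5] S   <
  [0,4] NP   >
    [0,2] NP/(NP\PP)   >
      [0,1] "the" : (NP/(NP\PP))/N
      [1,2] "chased" : N
    [2,4] NP\PP   >
      [2,3] "slowly" : (NP\PP)/PP
      [3,4] "city" : PP
  [4,5] "that" : S\NP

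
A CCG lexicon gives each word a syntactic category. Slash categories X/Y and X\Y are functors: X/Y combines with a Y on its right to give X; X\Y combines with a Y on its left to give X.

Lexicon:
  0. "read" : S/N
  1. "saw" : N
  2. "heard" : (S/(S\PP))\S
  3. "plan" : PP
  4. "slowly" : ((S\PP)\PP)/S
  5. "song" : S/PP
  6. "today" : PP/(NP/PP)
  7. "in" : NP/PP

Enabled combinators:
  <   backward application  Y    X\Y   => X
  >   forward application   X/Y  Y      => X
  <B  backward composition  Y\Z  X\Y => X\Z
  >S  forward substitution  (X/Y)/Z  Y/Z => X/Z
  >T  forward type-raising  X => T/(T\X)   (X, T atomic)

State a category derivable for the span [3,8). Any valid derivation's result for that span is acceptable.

[0,8] S   >
  [0,3] S/(S\PP)   <
    [0,2] S   >
      [0,1] "read" : S/N
      [1,2] "saw" : N
    [2,3] "heard" : (S/(S\PP))\S
  [3,8] S\PP   <
    [3,4] "plan" : PP
    [4,8] (S\PP)\PP   >
      [4,5] "slowly" : ((S\PP)\PP)/S
      [5,8] S   >
        [5,6] "song" : S/PP
        [6,8] PP   >
          [6,7] "today" : PP/(NP/PP)
          [7,8] "in" : NP/PP

S\PP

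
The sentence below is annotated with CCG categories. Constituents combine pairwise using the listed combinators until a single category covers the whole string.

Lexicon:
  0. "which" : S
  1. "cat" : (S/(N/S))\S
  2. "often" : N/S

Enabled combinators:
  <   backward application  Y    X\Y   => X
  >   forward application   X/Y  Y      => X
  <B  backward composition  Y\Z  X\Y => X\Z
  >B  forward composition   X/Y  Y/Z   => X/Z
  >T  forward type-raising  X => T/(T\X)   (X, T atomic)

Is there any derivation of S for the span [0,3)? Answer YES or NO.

[0,3] S   >
  [0,2] S/(N/S)   <
    [0,1] "which" : S
    [1,2] "cat" : (S/(N/S))\S
  [2,3] "often" : N/S

YES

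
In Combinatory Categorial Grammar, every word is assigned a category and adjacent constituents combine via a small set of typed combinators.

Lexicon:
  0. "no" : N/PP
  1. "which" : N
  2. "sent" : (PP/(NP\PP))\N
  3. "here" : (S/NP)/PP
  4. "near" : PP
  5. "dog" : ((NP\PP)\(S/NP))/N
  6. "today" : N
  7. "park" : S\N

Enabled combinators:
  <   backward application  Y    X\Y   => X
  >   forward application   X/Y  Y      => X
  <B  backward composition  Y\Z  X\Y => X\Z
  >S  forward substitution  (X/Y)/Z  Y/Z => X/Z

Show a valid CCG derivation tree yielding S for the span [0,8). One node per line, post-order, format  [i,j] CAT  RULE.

[0,1] N/PP  lex  "no"
[1,2] N  lex  "which"
[2,3] (PP/(NP\PP))\N  lex  "sent"
[1,3] PP/(NP\PP)  <  k=2
[3,4] (S/NP)/PP  lex  "here"
[4,5] PP  lex  "near"
[3,5] S/NP  >  k=4
[5,6] ((NP\PP)\(S/NP))/N  lex  "dog"
[6,7] N  lex  "today"
[5,7] (NP\PP)\(S/NP)  >  k=6
[3,7] NP\PP  <  k=5
[1,7] PP  >  k=3
[0,7] N  >  k=1
[7,8] S\N  lex  "park"
[0,8] S  <  k=7

[0,8] S   <
  [0,7] N   >
    [0,1] "no" : N/PP
    [1,7] PP   >
      [1,3] PP/(NP\PP)   <
        [1,2] "which" : N
        [2,3] "sent" : (PP/(NP\PP))\N
      [3,7] NP\PP   <
        [3,5] S/NP   >
          [3,4] "here" : (S/NP)/PP
          [4,5] "near" : PP
        [5,7] (NP\PP)\(S/NP)   >
          [5,6] "dog" : ((NP\PP)\(S/NP))/N
          [6,7] "today" : N
  [7,8] "park" : S\N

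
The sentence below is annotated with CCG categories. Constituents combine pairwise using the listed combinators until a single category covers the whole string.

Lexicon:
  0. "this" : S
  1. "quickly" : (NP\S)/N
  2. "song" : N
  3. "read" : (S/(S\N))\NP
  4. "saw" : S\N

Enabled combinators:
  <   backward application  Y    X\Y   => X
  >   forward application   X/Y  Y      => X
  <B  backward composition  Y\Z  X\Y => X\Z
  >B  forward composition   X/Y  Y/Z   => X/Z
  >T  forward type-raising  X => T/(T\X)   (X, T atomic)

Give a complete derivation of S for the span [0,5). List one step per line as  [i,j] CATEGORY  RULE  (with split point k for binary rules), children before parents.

[0,1] S  lex  "this"
[0,1] NP/(NP\S)  >T
[1,2] (NP\S)/N  lex  "quickly"
[2,3] N  lex  "song"
[1,3] NP\S  >  k=2
[0,3] NP  >  k=1
[3,4] (S/(S\N))\NP  lex  "read"
[0,4] S/(S\N)  <  k=3
[4,5] S\N  lex  "saw"
[0,5] S  >  k=4

[0,5] S   >
  [0,4] S/(S\N)   <
    [0,3] NP   >
      [0,1] NP/(NP\S)   >T
        [0,1] "this" : S
      [1,3] NP\S   >
        [1,2] "quickly" : (NP\S)/N
        [2,3] "song" : N
    [3,4] "read" : (S/(S\N))\NP
  [4,5] "saw" : S\N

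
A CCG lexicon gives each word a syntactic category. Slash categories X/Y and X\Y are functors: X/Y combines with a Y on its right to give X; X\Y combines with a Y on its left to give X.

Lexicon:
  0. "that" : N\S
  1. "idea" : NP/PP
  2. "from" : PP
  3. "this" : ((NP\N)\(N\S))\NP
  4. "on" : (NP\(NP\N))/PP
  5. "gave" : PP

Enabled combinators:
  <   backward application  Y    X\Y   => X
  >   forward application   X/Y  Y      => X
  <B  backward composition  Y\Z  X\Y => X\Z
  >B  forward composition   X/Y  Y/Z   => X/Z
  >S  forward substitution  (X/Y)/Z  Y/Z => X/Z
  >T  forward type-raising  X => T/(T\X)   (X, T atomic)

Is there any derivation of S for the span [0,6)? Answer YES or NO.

NO

N\S NP/PP PP ((NP\N)\(N\S))\NP (NP\(NP\N))/PP PP
CKY chart[0,6] = {N/(N\NP), NP, NP/(NP\NP), PP/(PP\NP), S/(S\NP)}; S ∉ chart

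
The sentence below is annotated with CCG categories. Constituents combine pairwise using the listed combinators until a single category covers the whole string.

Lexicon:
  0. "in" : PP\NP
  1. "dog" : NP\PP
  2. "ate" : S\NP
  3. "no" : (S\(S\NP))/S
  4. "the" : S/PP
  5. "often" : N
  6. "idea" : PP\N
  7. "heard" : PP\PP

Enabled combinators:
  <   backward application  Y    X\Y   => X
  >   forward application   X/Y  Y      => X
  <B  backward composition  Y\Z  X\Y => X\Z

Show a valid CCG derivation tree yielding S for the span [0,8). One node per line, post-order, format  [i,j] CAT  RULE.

[0,1] PP\NP  lex  "in"
[1,2] NP\PP  lex  "dog"
[2,3] S\NP  lex  "ate"
[1,3] S\PP  <B  k=2
[0,3] S\NP  <B  k=1
[3,4] (S\(S\NP))/S  lex  "no"
[4,5] S/PP  lex  "the"
[5,6] N  lex  "often"
[6,7] PP\N  lex  "idea"
[7,8] PP\PP  lex  "heard"
[6,8] PP\N  <B  k=7
[5,8] PP  <  k=6
[4,8] S  >  k=5
[3,8] S\(S\NP)  >  k=4
[0,8] S  <  k=3

[0,8] S   <
  [0,3] S\NP   <B
    [0,1] "in" : PP\NP
    [1,3] S\PP   <B
      [1,2] "dog" : NP\PP
      [2,3] "ate" : S\NP
  [3,8] S\(S\NP)   >
    [3,4] "no" : (S\(S\NP))/S
    [4,8] S   >
      [4,5] "the" : S/PP
      [5,8] PP   <
        [5,6] "often" : N
        [6,8] PP\N   <B
          [6,7] "idea" : PP\N
          [7,8] "heard" : PP\PP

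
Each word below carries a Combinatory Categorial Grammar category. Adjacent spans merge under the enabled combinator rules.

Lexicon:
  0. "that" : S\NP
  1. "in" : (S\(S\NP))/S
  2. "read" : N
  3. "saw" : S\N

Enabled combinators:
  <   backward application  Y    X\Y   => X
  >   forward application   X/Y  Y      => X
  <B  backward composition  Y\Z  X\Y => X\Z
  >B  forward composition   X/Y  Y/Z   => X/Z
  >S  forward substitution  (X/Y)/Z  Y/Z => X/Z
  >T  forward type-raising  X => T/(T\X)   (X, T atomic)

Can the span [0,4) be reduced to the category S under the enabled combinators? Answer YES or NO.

[0,4] S   <
  [0,1] "that" : S\NP
  [1,4] S\(S\NP)   >
    [1,2] "in" : (S\(S\NP))/S
    [2,4] S   >
      [2,3] S/(S\N)   >T
        [2,3] "read" : N
      [3,4] "saw" : S\N

YES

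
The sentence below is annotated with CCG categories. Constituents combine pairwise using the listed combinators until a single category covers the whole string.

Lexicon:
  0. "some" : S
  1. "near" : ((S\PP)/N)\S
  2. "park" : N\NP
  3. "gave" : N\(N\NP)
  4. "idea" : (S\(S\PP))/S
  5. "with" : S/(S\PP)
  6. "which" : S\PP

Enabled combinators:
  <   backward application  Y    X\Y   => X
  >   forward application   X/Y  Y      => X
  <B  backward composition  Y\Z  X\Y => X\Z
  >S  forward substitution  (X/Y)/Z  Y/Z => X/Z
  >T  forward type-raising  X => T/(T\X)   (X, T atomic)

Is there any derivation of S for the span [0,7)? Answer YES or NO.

[0,7] S   <
  [0,4] S\PP   >
    [0,2] (S\PP)/N   <
      [0,1] "some" : S
      [1,2] "near" : ((S\PP)/N)\S
    [2,4] N   <
      [2,3] "park" : N\NP
      [3,4] "gave" : N\(N\NP)
  [4,7] S\(S\PP)   >
    [4,5] "idea" : (S\(S\PP))/S
    [5,7] S   >
      [5,6] "with" : S/(S\PP)
      [6,7] "which" : S\PP

YES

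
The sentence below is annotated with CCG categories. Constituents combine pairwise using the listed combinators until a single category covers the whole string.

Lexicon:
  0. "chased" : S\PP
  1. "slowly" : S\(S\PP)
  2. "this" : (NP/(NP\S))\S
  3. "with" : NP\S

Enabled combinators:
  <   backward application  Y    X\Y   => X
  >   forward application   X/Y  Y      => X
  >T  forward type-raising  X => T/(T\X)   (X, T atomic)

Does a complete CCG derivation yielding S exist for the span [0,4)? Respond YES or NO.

NO

S\PP S\(S\PP) (NP/(NP\S))\S NP\S
CKY chart[0,4] = {N/(N\NP), NP, NP/(NP\NP), PP/(PP\NP), S/(S\NP)}; S ∉ chart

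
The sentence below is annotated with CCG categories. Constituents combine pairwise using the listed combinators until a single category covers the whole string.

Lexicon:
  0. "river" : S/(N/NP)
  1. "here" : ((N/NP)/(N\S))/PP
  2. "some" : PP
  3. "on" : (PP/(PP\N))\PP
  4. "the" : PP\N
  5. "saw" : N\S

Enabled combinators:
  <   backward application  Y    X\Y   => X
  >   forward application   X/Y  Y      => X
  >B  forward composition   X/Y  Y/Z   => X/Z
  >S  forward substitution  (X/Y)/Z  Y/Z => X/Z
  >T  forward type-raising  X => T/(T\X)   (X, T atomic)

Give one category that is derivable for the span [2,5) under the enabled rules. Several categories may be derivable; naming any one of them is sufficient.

PP

[0,6] S   >
  [0,1] "river" : S/(N/NP)
  [1,6] N/NP   >
    [1,5] (N/NP)/(N\S)   >
      [1,2] "here" : ((N/NP)/(N\S))/PP
      [2,5] PP   >
        [2,4] PP/(PP\N)   <
          [2,3] "some" : PP
          [3,4] "on" : (PP/(PP\N))\PP
        [4,5] "the" : PP\N
    [5,6] "saw" : N\S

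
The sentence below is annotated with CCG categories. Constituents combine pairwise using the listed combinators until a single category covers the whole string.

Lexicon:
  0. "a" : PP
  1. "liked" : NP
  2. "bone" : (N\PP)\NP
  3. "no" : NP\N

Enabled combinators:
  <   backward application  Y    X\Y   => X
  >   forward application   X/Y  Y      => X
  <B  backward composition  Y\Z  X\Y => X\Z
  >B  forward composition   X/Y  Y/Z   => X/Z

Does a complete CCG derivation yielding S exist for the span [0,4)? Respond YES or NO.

NO

PP NP (N\PP)\NP NP\N
CKY chart[0,4] = {NP}; S ∉ chart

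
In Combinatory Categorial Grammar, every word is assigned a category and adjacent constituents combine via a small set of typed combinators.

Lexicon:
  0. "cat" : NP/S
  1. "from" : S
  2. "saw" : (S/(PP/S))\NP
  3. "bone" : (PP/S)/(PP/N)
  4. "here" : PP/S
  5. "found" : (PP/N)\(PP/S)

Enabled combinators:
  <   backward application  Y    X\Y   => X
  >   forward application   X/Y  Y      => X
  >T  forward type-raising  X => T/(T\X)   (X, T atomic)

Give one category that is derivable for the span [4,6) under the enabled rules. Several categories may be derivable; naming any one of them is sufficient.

[0,6] S   >
  [0,3] S/(PP/S)   <
    [0,2] NP   >
      [0,1] "cat" : NP/S
      [1,2] "from" : S
    [2,3] "saw" : (S/(PP/S))\NP
  [3,6] PP/S   >
    [3,4] "bone" : (PP/S)/(PP/N)
    [4,6] PP/N   <
      [4,5] "here" : PP/S
      [5,6] "found" : (PP/N)\(PP/S)

PP/N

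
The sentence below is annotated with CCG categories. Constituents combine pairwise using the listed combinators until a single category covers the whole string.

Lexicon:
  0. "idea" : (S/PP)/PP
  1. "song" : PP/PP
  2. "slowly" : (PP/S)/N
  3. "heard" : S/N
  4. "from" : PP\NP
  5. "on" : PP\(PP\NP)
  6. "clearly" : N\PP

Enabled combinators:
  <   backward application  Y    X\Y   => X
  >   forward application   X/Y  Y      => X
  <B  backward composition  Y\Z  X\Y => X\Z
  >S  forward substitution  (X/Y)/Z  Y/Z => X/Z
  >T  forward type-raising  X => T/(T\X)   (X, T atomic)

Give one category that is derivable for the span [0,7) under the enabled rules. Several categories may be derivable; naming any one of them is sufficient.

S

[0,7] S   >
  [0,2] S/PP   >S
    [0,1] "idea" : (S/PP)/PP
    [1,2] "song" : PP/PP
  [2,7] PP   >
    [2,4] PP/N   >S
      [2,3] "slowly" : (PP/S)/N
      [3,4] "heard" : S/N
    [4,7] N   <
      [4,6] PP   <
        [4,5] "from" : PP\NP
        [5,6] "on" : PP\(PP\NP)
      [6,7] "clearly" : N\PP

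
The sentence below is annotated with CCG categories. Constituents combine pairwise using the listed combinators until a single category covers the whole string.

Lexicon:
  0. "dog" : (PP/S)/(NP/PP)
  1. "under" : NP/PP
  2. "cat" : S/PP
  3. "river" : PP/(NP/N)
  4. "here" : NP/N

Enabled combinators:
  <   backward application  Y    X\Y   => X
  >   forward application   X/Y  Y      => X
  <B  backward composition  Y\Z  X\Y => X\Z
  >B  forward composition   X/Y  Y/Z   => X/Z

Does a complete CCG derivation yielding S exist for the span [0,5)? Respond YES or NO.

(PP/S)/(NP/PP) NP/PP S/PP PP/(NP/N) NP/N
CKY chart[0,5] = {PP}; S ∉ chart

NO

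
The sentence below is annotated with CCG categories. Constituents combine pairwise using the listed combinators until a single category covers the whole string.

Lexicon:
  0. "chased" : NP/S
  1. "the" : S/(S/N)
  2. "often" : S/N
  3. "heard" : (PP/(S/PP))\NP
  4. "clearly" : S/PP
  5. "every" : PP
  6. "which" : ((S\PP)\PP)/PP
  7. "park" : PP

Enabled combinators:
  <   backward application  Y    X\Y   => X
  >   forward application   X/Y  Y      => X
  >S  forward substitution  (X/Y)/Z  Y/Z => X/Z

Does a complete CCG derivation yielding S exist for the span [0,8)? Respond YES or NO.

[0,8] S   <
  [0,5] PP   >
    [0,4] PP/(S/PP)   <
      [0,3] NP   >
        [0,1] "chased" : NP/S
        [1,3] S   >
          [1,2] "the" : S/(S/N)
          [2,3] "often" : S/N
      [3,4] "heard" : (PP/(S/PP))\NP
    [4,5] "clearly" : S/PP
  [5,8] S\PP   <
    [5,6] "every" : PP
    [6,8] (S\PP)\PP   >
      [6,7] "which" : ((S\PP)\PP)/PP
      [7,8] "park" : PP

YES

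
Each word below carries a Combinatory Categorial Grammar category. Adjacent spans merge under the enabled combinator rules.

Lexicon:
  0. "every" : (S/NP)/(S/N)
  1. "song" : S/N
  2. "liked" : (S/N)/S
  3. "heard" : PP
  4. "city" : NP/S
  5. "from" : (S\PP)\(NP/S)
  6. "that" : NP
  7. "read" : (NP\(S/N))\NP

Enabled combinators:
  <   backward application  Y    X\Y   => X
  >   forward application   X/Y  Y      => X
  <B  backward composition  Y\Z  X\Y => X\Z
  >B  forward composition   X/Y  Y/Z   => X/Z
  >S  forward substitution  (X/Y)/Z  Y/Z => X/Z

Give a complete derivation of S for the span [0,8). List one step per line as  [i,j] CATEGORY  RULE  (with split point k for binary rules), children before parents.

[0,8] S   >
  [0,2] S/NP   >
    [0,1] "every" : (S/NP)/(S/N)
    [1,2] "song" : S/N
  [2,8] NP   <
    [2,6] S/N   >
      [2,3] "liked" : (S/N)/S
      [3,6] S   <
        [3,4] "heard" : PP
        [4,6] S\PP   <
          [4,5] "city" : NP/S
          [5,6] "from" : (S\PP)\(NP/S)
    [6,8] NP\(S/N)   <
      [6,7] "that" : NP
      [7,8] "read" : (NP\(S/N))\NP

[0,1] (S/NP)/(S/N)  lex  "every"
[1,2] S/N  lex  "song"
[0,2] S/NP  >  k=1
[2,3] (S/N)/S  lex  "liked"
[3,4] PP  lex  "heard"
[4,5] NP/S  lex  "city"
[5,6] (S\PP)\(NP/S)  lex  "from"
[4,6] S\PP  <  k=5
[3,6] S  <  k=4
[2,6] S/N  >  k=3
[6,7] NP  lex  "that"
[7,8] (NP\(S/N))\NP  lex  "read"
[6,8] NP\(S/N)  <  k=7
[2,8] NP  <  k=6
[0,8] S  >  k=2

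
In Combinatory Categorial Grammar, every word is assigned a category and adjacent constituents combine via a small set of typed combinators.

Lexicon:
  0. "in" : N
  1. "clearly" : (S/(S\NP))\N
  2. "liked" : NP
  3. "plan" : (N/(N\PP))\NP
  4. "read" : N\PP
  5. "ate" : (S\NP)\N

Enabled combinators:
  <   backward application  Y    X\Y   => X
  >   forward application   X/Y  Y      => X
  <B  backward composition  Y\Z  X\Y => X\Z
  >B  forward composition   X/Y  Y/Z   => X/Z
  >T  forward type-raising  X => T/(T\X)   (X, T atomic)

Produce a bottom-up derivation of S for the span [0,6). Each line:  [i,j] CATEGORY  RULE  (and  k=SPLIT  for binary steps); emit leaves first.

[0,6] S   >
  [0,2] S/(S\NP)   <
    [0,1] "in" : N
    [1,2] "clearly" : (S/(S\NP))\N
  [2,6] S\NP   <
    [2,5] N   >
      [2,4] N/(N\PP)   <
        [2,3] "liked" : NP
        [3,4] "plan" : (N/(N\PP))\NP
      [4,5] "read" : N\PP
    [5,6] "ate" : (S\NP)\N

[0,1] N  lex  "in"
[1,2] (S/(S\NP))\N  lex  "clearly"
[0,2] S/(S\NP)  <  k=1
[2,3] NP  lex  "liked"
[3,4] (N/(N\PP))\NP  lex  "plan"
[2,4] N/(N\PP)  <  k=3
[4,5] N\PP  lex  "read"
[2,5] N  >  k=4
[5,6] (S\NP)\N  lex  "ate"
[2,6] S\NP  <  k=5
[0,6] S  >  k=2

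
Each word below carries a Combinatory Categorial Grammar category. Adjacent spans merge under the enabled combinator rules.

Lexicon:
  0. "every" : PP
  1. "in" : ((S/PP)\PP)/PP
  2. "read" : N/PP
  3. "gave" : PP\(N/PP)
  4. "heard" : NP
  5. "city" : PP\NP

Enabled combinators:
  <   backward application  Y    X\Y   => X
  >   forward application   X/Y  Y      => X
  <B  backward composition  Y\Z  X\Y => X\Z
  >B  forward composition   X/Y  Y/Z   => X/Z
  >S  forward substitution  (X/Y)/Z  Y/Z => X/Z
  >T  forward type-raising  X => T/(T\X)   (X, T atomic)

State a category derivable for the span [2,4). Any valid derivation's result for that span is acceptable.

[0,6] S   >
  [0,4] S/PP   <
    [0,1] "every" : PP
    [1,4] (S/PP)\PP   >
      [1,2] "in" : ((S/PP)\PP)/PP
      [2,4] PP   <
        [2,3] "read" : N/PP
        [3,4] "gave" : PP\(N/PP)
  [4,6] PP   <
    [4,5] "heard" : NP
    [5,6] "city" : PP\NP

PP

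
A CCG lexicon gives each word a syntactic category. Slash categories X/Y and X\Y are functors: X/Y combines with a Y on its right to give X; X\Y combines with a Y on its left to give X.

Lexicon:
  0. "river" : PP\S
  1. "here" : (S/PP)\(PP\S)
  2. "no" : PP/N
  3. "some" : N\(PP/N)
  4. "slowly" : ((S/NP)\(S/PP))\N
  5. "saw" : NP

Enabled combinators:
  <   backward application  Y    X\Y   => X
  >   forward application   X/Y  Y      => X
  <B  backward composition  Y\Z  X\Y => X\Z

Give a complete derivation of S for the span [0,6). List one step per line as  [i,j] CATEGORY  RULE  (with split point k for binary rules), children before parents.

[0,1] PP\S  lex  "river"
[1,2] (S/PP)\(PP\S)  lex  "here"
[0,2] S/PP  <  k=1
[2,3] PP/N  lex  "no"
[3,4] N\(PP/N)  lex  "some"
[2,4] N  <  k=3
[4,5] ((S/NP)\(S/PP))\N  lex  "slowly"
[2,5] (S/NP)\(S/PP)  <  k=4
[0,5] S/NP  <  k=2
[5,6] NP  lex  "saw"
[0,6] S  >  k=5

[0,6] S   >
  [0,5] S/NP   <
    [0,2] S/PP   <
      [0,1] "river" : PP\S
      [1,2] "here" : (S/PP)\(PP\S)
    [2,5] (S/NP)\(S/PP)   <
      [2,4] N   <
        [2,3] "no" : PP/N
        [3,4] "some" : N\(PP/N)
      [4,5] "slowly" : ((S/NP)\(S/PP))\N
  [5,6] "saw" : NP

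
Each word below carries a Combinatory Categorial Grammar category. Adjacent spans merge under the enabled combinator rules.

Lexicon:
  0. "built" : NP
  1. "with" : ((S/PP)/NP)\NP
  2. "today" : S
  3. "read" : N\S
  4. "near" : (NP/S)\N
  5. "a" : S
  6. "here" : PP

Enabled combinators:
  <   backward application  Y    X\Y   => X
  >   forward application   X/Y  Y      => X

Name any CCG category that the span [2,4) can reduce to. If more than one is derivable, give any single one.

[0,7] S   >
  [0,6] S/PP   >
    [0,2] (S/PP)/NP   <
      [0,1] "built" : NP
      [1,2] "with" : ((S/PP)/NP)\NP
    [2,6] NP   >
      [2,5] NP/S   <
        [2,4] N   <
          [2,3] "today" : S
          [3,4] "read" : N\S
        [4,5] "near" : (NP/S)\N
      [5,6] "a" : S
  [6,7] "here" : PP

N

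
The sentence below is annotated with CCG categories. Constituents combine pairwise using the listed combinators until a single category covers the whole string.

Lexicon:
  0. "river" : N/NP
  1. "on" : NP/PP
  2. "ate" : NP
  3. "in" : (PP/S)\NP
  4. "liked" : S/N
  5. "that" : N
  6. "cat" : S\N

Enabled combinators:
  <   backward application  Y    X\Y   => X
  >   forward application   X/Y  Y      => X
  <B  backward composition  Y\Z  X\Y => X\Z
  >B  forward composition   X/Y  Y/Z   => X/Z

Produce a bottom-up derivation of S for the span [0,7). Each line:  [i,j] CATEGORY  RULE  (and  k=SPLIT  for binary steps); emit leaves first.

[0,7] S   <
  [0,6] N   >
    [0,1] "river" : N/NP
    [1,6] NP   >
      [1,2] "on" : NP/PP
      [2,6] PP   >
        [2,4] PP/S   <
          [2,3] "ate" : NP
          [3,4] "in" : (PP/S)\NP
        [4,6] S   >
          [4,5] "liked" : S/N
          [5,6] "that" : N
  [6,7] "cat" : S\N

[0,1] N/NP  lex  "river"
[1,2] NP/PP  lex  "on"
[2,3] NP  lex  "ate"
[3,4] (PP/S)\NP  lex  "in"
[2,4] PP/S  <  k=3
[4,5] S/N  lex  "liked"
[5,6] N  lex  "that"
[4,6] S  >  k=5
[2,6] PP  >  k=4
[1,6] NP  >  k=2
[0,6] N  >  k=1
[6,7] S\N  lex  "cat"
[0,7] S  <  k=6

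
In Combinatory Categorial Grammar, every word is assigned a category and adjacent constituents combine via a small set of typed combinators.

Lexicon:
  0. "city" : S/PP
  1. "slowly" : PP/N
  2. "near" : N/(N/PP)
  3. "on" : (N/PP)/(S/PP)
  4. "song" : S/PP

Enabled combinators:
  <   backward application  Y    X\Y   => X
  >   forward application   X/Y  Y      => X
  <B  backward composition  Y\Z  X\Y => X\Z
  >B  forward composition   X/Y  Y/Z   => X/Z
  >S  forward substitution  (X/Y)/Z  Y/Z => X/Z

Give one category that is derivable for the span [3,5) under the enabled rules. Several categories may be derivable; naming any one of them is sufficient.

[0,5] S   >
  [0,1] "city" : S/PP
  [1,5] PP   >
    [1,2] "slowly" : PP/N
    [2,5] N   >
      [2,3] "near" : N/(N/PP)
      [3,5] N/PP   >
        [3,4] "on" : (N/PP)/(S/PP)
        [4,5] "song" : S/PP

N/PP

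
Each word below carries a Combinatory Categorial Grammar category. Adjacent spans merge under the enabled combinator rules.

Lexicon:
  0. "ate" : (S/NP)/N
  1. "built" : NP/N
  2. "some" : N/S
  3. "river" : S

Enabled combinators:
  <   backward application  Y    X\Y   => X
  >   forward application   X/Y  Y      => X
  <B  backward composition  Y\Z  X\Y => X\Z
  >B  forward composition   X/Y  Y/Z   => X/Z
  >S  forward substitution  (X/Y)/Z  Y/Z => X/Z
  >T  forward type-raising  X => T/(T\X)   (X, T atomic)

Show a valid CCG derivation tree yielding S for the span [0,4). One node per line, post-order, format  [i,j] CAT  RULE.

[0,4] S   >
  [0,2] S/N   >S
    [0,1] "ate" : (S/NP)/N
    [1,2] "built" : NP/N
  [2,4] N   >
    [2,3] "some" : N/S
    [3,4] "river" : S

[0,1] (S/NP)/N  lex  "ate"
[1,2] NP/N  lex  "built"
[0,2] S/N  >S  k=1
[2,3] N/S  lex  "some"
[3,4] S  lex  "river"
[2,4] N  >  k=3
[0,4] S  >  k=2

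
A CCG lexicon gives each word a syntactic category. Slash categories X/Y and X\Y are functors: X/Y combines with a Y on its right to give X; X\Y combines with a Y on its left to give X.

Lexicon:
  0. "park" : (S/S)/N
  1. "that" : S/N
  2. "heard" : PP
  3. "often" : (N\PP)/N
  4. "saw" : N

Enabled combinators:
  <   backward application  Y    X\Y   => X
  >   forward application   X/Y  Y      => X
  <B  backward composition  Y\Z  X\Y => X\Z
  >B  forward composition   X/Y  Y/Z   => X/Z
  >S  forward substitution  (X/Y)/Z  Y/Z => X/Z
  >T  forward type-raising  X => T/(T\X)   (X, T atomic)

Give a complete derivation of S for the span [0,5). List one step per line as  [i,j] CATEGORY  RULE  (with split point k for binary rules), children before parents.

[0,5] S   >
  [0,2] S/N   >S
    [0,1] "park" : (S/S)/N
    [1,2] "that" : S/N
  [2,5] N   <
    [2,3] "heard" : PP
    [3,5] N\PP   >
      [3,4] "often" : (N\PP)/N
      [4,5] "saw" : N

[0,1] (S/S)/N  lex  "park"
[1,2] S/N  lex  "that"
[0,2] S/N  >S  k=1
[2,3] PP  lex  "heard"
[3,4] (N\PP)/N  lex  "often"
[4,5] N  lex  "saw"
[3,5] N\PP  >  k=4
[2,5] N  <  k=3
[0,5] S  >  k=2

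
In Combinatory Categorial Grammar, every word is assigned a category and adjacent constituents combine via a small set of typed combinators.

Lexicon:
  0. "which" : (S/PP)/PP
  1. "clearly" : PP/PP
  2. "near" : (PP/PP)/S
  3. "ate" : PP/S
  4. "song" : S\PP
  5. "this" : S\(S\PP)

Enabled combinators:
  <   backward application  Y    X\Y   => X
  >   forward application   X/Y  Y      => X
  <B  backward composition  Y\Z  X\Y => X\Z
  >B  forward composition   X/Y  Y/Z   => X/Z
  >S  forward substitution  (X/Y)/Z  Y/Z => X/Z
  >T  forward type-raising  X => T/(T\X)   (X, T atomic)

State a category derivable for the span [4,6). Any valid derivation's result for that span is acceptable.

[0,6] S   >
  [0,2] S/PP   >S
    [0,1] "which" : (S/PP)/PP
    [1,2] "clearly" : PP/PP
  [2,6] PP   >
    [2,4] PP/S   >S
      [2,3] "near" : (PP/PP)/S
      [3,4] "ate" : PP/S
    [4,6] S   <
      [4,5] "song" : S\PP
      [5,6] "this" : S\(S\PP)

S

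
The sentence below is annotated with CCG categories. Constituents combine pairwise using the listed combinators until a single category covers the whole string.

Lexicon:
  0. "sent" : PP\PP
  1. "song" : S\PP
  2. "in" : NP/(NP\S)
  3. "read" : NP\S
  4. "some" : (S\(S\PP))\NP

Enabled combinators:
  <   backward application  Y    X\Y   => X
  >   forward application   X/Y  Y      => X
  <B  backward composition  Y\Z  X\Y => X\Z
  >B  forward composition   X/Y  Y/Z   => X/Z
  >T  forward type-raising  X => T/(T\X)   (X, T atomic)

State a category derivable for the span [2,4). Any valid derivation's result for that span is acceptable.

[0,5] S   <
  [0,2] S\PP   <B
    [0,1] "sent" : PP\PP
    [1,2] "song" : S\PP
  [2,5] S\(S\PP)   <
    [2,4] NP   >
      [2,3] "in" : NP/(NP\S)
      [3,4] "read" : NP\S
    [4,5] "some" : (S\(S\PP))\NP

NP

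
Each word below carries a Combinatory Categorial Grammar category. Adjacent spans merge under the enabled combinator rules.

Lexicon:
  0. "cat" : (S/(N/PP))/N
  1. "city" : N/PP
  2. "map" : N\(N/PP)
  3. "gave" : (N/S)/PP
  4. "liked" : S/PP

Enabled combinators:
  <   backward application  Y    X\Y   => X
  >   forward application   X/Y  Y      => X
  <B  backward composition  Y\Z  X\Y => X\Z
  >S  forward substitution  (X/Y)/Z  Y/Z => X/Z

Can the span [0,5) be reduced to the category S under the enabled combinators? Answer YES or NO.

[0,5] S   >
  [0,3] S/(N/PP)   >
    [0,1] "cat" : (S/(N/PP))/N
    [1,3] N   <
      [1,2] "city" : N/PP
      [2,3] "map" : N\(N/PP)
  [3,5] N/PP   >S
    [3,4] "gave" : (N/S)/PP
    [4,5] "liked" : S/PP

YES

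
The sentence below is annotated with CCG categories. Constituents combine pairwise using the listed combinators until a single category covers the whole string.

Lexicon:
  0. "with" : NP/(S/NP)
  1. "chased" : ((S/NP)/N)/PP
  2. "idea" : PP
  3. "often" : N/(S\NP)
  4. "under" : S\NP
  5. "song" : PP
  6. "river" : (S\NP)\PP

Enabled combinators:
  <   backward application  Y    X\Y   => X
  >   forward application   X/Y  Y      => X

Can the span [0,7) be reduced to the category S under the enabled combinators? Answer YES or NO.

YES

[0,7] S   <
  [0,5] NP   >
    [0,1] "with" : NP/(S/NP)
    [1,5] S/NP   >
      [1,3] (S/NP)/N   >
        [1,2] "chased" : ((S/NP)/N)/PP
        [2,3] "idea" : PP
      [3,5] N   >
        [3,4] "often" : N/(S\NP)
        [4,5] "under" : S\NP
  [5,7] S\NP   <
    [5,6] "song" : PP
    [6,7] "river" : (S\NP)\PP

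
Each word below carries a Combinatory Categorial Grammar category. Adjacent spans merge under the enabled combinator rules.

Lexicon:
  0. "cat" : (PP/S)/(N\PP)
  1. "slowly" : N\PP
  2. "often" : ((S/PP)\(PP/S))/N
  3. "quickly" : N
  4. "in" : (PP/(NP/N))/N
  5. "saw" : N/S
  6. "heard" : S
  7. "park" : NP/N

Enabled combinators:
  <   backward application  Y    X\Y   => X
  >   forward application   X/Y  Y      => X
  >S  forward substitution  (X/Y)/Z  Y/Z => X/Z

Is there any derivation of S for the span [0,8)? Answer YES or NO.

YES

[0,8] S   >
  [0,4] S/PP   <
    [0,2] PP/S   >
      [0,1] "cat" : (PP/S)/(N\PP)
      [1,2] "slowly" : N\PP
    [2,4] (S/PP)\(PP/S)   >
      [2,3] "often" : ((S/PP)\(PP/S))/N
      [3,4] "quickly" : N
  [4,8] PP   >
    [4,7] PP/(NP/N)   >
      [4,5] "in" : (PP/(NP/N))/N
      [5,7] N   >
        [5,6] "saw" : N/S
        [6,7] "heard" : S
    [7,8] "park" : NP/N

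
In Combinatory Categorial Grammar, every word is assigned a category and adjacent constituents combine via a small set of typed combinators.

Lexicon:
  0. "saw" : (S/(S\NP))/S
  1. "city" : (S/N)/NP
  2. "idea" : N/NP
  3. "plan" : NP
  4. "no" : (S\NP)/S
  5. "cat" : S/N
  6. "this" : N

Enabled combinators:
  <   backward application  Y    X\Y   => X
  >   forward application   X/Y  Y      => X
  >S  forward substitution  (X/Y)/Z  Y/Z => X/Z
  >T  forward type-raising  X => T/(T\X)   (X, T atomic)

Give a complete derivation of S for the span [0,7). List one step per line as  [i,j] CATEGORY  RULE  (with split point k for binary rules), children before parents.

[0,1] (S/(S\NP))/S  lex  "saw"
[1,2] (S/N)/NP  lex  "city"
[2,3] N/NP  lex  "idea"
[1,3] S/NP  >S  k=2
[3,4] NP  lex  "plan"
[1,4] S  >  k=3
[0,4] S/(S\NP)  >  k=1
[4,5] (S\NP)/S  lex  "no"
[5,6] S/N  lex  "cat"
[6,7] N  lex  "this"
[5,7] S  >  k=6
[4,7] S\NP  >  k=5
[0,7] S  >  k=4

[0,7] S   >
  [0,4] S/(S\NP)   >
    [0,1] "saw" : (S/(S\NP))/S
    [1,4] S   >
      [1,3] S/NP   >S
        [1,2] "city" : (S/N)/NP
        [2,3] "idea" : N/NP
      [3,4] "plan" : NP
  [4,7] S\NP   >
    [4,5] "no" : (S\NP)/S
    [5,7] S   >
      [5,6] "cat" : S/N
      [6,7] "this" : N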